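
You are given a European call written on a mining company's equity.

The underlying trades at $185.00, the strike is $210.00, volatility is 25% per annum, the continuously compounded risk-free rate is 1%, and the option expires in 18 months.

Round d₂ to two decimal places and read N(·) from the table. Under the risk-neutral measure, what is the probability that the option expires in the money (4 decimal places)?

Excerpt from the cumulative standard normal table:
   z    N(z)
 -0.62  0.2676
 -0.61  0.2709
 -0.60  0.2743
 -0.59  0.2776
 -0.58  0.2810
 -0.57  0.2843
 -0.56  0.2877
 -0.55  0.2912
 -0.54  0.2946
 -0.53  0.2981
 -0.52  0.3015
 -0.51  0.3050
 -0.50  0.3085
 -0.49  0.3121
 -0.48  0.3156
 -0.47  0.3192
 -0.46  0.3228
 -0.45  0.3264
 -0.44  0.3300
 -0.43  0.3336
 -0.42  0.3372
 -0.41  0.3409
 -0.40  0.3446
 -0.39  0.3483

T = 1.5;  σ√T = 0.3062
d₁ = [ln(185/210) + (0.01 + ½·0.25²)·1.5] / (σ√T) = (-0.1268 + 0.0619) / 0.3062 = -0.2119 which rounds to -0.21
d₂ = -0.2119 − 0.3062 = -0.5181 which rounds to -0.52
Pr(exercise) under Q = N(d₂) = 0.3015

0.3015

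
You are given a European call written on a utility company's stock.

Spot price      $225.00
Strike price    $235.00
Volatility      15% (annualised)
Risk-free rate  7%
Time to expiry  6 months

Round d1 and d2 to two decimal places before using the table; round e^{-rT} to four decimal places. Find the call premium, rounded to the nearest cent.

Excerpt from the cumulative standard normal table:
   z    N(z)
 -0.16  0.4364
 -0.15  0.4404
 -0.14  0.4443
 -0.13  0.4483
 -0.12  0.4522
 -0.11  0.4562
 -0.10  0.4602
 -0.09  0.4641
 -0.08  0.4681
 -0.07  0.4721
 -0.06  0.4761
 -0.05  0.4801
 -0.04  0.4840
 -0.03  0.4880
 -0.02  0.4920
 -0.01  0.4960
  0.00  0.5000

$8.07

σ√T = 0.15 × 0.7071 = 0.1061
d₁ = [ln(225/235) + (0.07 + ½·0.15²)·0.5] / (σ√T) = (-0.0435 + 0.0406) / 0.1061 = -0.0270 ⇒ -0.03
d₂ = -0.0270 − 0.1061 = -0.1330 ⇒ -0.13
exp(−rT) = exp(−0.07·0.5) = 0.9656
N(d₁) = N(-0.03) = 0.4880;  N(d₂) = N(-0.13) = 0.4483
C = 225·0.4880 − 235·0.9656·0.4483 = 109.8000 − 101.7264 = 8.0736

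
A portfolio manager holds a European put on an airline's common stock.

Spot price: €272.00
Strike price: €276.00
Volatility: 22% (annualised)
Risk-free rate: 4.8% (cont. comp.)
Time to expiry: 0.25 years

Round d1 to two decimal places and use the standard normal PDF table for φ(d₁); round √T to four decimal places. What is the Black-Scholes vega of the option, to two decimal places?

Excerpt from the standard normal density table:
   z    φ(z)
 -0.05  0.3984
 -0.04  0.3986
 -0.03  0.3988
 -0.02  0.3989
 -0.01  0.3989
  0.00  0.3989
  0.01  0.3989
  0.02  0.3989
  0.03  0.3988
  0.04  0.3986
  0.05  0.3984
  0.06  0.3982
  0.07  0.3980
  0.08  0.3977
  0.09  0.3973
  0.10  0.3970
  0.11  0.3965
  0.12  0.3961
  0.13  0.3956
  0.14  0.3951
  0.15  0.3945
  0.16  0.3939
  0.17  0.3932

54.24

σ√T = 0.22 × 0.5000 = 0.1100
d₁ = [ln(272/276) + (0.048 + ½·0.22²)·0.25] / (σ√T) = (-0.0146 + 0.0181) / 0.1100 = 0.0314 → 0.03
√T = √0.25 = 0.5000
φ(d₁) = φ(0.03) = 0.3988
vega = S·φ(d₁)·√T = 272·0.3988·0.5000 = 54.2368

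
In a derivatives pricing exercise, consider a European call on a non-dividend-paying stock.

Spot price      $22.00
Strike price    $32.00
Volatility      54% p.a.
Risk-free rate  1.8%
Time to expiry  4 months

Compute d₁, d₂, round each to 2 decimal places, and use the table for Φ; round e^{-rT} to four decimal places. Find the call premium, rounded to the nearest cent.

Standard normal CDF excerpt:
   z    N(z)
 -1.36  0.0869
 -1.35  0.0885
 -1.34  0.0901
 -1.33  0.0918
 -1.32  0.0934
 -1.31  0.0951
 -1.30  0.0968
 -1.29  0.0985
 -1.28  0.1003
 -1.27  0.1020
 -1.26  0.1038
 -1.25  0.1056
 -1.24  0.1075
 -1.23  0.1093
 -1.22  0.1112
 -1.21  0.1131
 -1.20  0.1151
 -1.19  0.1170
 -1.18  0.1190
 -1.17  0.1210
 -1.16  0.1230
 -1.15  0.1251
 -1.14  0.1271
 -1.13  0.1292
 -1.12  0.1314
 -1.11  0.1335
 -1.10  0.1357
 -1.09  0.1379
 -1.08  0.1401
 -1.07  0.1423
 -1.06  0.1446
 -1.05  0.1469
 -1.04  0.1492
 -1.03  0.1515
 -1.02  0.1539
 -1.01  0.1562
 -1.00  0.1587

$0.47

T = 0.3333;  σ√T = 0.3118
ln(S/K) + (r + σ²/2)T = ln(22/32) + (0.018 + 0.54²/2)·0.3333 = -0.3747 + 0.0546 = -0.3201
d₁ = -0.3201 / 0.3118 = -1.0267 → -1.03
d₂ = d₁ − σ√T = -1.0267 − 0.3118 = -1.3385 → -1.34
e^(−rT) = e^(−0.018·0.3333) = 0.9940
N(d₁) = N(-1.03) = 0.1515;  N(d₂) = N(-1.34) = 0.0901
C = 22·0.1515 − 32·0.9940·0.0901 = 3.3330 − 2.8659 = 0.4671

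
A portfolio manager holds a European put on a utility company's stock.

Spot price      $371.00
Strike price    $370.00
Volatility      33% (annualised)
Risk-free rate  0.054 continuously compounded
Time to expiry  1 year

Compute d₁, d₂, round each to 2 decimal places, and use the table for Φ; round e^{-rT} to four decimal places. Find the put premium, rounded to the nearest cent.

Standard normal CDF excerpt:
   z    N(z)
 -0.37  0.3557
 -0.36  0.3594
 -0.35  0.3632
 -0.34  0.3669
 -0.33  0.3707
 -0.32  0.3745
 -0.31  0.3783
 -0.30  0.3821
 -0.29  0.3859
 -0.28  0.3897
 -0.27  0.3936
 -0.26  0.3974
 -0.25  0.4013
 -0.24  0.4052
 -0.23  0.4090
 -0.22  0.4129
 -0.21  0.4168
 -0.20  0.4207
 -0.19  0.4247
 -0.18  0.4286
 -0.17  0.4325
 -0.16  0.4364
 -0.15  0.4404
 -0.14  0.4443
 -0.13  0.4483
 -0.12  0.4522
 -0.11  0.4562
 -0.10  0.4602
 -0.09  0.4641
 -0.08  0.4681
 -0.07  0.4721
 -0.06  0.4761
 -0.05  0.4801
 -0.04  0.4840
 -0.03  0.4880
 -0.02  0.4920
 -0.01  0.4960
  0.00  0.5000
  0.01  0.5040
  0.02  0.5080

$37.75

σ√T = 0.33·√1 = 0.3300
ln(S/K) + (r + σ²/2)T = ln(371/370) + (0.054 + 0.33²/2)·1 = 0.0027 + 0.1085 = 0.1111
d₁ = 0.1111 / 0.3300 = 0.3368 ⇒ 0.34
d₂ = d₁ − σ√T = 0.3368 − 0.3300 = 0.0068 ⇒ 0.01
e^(−rT) = e^(−0.054·1) = 0.9474
N(−d₂) = N(-0.01) = 0.4960;  N(−d₁) = N(-0.34) = 0.3669
P = 370·0.9474·0.4960 − 371·0.3669 = 173.8668 − 136.1199 = 37.7469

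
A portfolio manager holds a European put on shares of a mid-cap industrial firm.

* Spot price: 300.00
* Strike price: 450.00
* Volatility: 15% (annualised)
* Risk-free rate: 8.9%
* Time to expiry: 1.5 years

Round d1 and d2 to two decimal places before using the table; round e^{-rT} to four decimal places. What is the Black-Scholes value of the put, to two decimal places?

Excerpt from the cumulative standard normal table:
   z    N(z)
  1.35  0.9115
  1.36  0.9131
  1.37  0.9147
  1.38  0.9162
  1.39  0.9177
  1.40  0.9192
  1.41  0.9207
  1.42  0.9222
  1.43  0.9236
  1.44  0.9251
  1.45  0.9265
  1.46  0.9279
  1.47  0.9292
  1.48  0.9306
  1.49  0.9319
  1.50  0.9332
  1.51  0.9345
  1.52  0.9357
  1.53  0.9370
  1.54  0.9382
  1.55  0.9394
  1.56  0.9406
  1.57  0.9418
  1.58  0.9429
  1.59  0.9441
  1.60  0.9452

T = 1.5;  σ√T = 0.1837
ln(S/K) + (r + σ²/2)T = ln(300/450) + (0.089 + 0.15²/2)·1.5 = -0.4055 + 0.1504 = -0.2551
d₁ = -0.2551 / 0.1837 = -1.3885 ⇒ -1.39
d₂ = d₁ − σ√T = -1.3885 − 0.1837 = -1.5722 ⇒ -1.57
exp(−rT) = exp(−0.089·1.5) = 0.8750
P = 450·0.8750·N(1.57) − 300·N(1.39) = 450·0.8750·0.9418 − 300·0.9177 = 370.8338 − 275.3100 = 95.5238

95.52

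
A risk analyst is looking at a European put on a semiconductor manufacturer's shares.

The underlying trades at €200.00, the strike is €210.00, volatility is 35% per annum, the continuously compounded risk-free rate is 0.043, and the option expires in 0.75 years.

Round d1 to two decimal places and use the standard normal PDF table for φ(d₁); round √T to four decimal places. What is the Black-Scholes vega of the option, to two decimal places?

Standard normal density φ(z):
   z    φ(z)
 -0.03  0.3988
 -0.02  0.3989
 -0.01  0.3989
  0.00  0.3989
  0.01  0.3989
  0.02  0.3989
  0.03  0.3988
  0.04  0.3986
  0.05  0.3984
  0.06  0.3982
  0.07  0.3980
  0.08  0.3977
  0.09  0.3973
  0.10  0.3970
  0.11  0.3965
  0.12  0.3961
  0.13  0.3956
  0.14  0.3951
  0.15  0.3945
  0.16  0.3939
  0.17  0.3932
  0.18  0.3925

σ√T = 0.35·√0.75 = 0.3031
d₁ = [ln(200/210) + (0.043 + 0.35²/2)·0.75] / 0.3031 = [-0.0488 + 0.0782] / 0.3031 = 0.0970 → 0.10
√T = √0.75 = 0.8660
φ(d₁) = φ(0.10) = 0.3970
vega = S·φ(d₁)·√T = 200·0.3970·0.8660 = 68.7604
(Vega is the same for a European call and put with the same parameters.)

68.76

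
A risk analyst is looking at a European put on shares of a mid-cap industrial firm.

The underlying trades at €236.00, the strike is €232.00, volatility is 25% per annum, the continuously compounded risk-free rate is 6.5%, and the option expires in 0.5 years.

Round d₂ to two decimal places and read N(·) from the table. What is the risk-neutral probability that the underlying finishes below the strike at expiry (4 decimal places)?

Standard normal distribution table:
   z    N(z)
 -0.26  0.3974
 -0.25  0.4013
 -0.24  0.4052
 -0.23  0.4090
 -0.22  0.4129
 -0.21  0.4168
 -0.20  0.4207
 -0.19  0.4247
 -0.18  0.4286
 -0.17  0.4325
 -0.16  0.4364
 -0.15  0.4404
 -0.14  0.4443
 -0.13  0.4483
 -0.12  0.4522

T = 0.5;  σ√T = 0.1768
ln(S/K) + (r + σ²/2)T = ln(236/232) + (0.065 + 0.25²/2)·0.5 = 0.0171 + 0.0481 = 0.0652
d₁ = 0.0652 / 0.1768 = 0.3689 ⇒ 0.37
d₂ = d₁ − σ√T = 0.3689 − 0.1768 = 0.1922 ⇒ 0.19
Pr(exercise) under Q = N(−d₂) = N(-0.19) = 0.4247

0.4247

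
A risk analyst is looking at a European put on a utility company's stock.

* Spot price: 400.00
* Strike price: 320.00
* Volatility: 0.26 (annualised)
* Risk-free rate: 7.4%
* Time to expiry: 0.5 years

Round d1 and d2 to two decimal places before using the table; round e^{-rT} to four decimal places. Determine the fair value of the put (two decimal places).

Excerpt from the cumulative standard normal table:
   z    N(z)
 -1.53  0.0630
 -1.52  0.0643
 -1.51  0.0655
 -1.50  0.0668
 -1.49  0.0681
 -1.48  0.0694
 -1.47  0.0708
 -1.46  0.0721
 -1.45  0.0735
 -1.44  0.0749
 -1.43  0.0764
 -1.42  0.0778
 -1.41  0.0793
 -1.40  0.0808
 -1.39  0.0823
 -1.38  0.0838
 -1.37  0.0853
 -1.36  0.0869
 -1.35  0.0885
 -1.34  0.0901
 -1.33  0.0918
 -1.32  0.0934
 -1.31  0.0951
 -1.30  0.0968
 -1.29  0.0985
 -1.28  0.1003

2.60

σ√T = 0.26·√0.5 = 0.1838
d₁ = [ln(400/320) + (0.074 + ½·0.26²)·0.5] / (σ√T) = (0.2231 + 0.0539) / 0.1838 = 1.5069 ⇒ 1.51
d₂ = 1.5069 − 0.1838 = 1.3231 ⇒ 1.32
exp(−rT) = exp(−0.074·0.5) = 0.9637
N(−d₂) = N(-1.32) = 0.0934;  N(−d₁) = N(-1.51) = 0.0655
P = 320·0.9637·0.0934 − 400·0.0655 = 28.8031 − 26.2000 = 2.6031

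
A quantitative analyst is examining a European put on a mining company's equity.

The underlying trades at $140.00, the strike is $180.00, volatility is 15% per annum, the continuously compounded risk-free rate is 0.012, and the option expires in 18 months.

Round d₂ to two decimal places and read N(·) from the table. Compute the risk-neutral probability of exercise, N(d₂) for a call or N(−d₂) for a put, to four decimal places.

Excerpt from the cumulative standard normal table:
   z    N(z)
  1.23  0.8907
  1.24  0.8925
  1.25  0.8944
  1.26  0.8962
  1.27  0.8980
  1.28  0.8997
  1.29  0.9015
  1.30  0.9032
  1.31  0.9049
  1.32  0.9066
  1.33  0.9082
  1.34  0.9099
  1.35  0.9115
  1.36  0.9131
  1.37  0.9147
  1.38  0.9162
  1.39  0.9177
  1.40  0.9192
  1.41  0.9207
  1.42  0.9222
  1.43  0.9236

T = 1.5;  σ√T = 0.1837
ln(S/K) + (r + σ²/2)T = ln(140/180) + (0.012 + 0.15²/2)·1.5 = -0.2513 + 0.0349 = -0.2164
d₁ = -0.2164 / 0.1837 = -1.1781 ≈ -1.18
d₂ = d₁ − σ√T = -1.1781 − 0.1837 = -1.3619 ≈ -1.36
Risk-neutral Pr[S_T < K] = N(−d₂) = N(1.36) = 0.9131

0.9131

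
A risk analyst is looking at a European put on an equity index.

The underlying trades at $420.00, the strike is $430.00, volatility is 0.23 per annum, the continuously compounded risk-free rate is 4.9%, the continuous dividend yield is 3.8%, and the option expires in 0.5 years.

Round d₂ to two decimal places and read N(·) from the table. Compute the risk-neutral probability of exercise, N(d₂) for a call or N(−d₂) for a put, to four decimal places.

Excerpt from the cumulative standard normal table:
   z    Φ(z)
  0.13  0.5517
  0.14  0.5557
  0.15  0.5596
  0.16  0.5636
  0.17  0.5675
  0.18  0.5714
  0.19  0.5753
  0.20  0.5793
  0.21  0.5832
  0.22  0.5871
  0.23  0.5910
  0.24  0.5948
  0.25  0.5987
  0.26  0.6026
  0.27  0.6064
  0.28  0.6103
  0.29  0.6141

0.5753

σ√T = 0.23 × 0.7071 = 0.1626
d₁ = [ln(420/430) + (0.049 − 0.038 + ½·0.23²)·0.5] / (σ√T) = (-0.0235 + 0.0187) / 0.1626 = -0.0295 which rounds to -0.03
d₂ = -0.0295 − 0.1626 = -0.1922 which rounds to -0.19
Risk-neutral Pr[S_T < K] = N(−d₂) = N(0.19) = 0.5753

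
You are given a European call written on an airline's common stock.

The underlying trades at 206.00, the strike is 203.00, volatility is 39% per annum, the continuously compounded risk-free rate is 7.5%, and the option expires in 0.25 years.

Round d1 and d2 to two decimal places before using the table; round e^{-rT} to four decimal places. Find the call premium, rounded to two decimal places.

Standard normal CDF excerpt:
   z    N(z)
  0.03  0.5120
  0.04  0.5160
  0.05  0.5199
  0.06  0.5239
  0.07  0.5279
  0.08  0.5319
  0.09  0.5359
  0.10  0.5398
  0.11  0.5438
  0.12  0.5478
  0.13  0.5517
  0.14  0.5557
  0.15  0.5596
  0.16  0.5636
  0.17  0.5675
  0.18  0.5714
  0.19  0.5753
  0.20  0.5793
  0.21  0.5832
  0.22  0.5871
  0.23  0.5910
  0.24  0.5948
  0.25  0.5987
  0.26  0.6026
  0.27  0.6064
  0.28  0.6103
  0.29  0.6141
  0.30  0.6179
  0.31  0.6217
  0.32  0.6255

19.75

σ√T = 0.39·√0.25 = 0.1950
d₁ = [ln(206/203) + (0.075 + 0.39²/2)·0.25] / 0.1950 = [0.0147 + 0.0378] / 0.1950 = 0.2689 ⇒ 0.27
d₂ = d₁ − σ√T = 0.2689 − 0.1950 = 0.0739 ⇒ 0.07
exp(−rT) = exp(−0.075·0.25) = 0.9814
N(d₁) = N(0.27) = 0.6064;  N(d₂) = N(0.07) = 0.5279
C = 206·0.6064 − 203·0.9814·0.5279 = 124.9184 − 105.1705 = 19.7479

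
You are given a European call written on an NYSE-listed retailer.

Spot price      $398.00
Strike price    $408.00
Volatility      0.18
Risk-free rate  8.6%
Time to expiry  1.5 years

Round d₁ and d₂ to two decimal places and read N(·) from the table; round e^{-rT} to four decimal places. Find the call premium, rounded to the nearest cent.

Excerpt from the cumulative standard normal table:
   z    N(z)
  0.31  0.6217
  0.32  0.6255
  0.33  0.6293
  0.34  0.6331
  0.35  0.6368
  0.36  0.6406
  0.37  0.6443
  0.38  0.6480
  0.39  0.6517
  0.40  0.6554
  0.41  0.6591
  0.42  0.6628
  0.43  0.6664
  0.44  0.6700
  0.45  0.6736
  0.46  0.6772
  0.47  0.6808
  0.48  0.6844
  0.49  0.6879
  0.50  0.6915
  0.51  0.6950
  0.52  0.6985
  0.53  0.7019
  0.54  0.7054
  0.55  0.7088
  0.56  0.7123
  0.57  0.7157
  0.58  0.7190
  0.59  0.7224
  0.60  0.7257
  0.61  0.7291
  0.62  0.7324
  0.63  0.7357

σ√T = 0.18 × 1.2247 = 0.2205
ln(S/K) + (r + σ²/2)T = ln(398/408) + (0.086 + 0.18²/2)·1.5 = -0.0248 + 0.1533 = 0.1285
d₁ = 0.1285 / 0.2205 = 0.5828 ⇒ 0.58
d₂ = d₁ − σ√T = 0.5828 − 0.2205 = 0.3624 ⇒ 0.36
exp(−rT) = exp(−0.086·1.5) = 0.8790
C = 398·N(0.58) − 408·0.8790·N(0.36) = 398·0.7190 − 408·0.8790·0.6406 = 286.1620 − 229.7397 = 56.4223

$56.42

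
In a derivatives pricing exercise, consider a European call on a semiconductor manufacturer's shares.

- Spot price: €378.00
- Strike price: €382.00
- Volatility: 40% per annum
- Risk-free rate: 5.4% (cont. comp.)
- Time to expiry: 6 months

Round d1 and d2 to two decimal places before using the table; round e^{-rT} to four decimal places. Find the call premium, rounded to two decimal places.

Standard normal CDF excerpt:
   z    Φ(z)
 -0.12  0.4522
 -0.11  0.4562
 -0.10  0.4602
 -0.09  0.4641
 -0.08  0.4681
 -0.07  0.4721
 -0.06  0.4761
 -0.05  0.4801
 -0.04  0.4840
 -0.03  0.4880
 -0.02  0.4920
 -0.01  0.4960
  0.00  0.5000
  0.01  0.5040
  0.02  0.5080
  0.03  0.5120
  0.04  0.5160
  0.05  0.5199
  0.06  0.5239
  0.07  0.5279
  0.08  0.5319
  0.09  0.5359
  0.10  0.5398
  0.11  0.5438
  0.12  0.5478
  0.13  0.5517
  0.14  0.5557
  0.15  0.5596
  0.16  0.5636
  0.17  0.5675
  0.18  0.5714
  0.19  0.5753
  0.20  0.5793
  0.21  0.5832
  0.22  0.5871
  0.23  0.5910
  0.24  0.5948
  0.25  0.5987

σ√T = 0.4·√0.5 = 0.2828
ln(S/K) + (r + σ²/2)T = ln(378/382) + (0.054 + 0.4²/2)·0.5 = -0.0105 + 0.0670 = 0.0565
d₁ = 0.0565 / 0.2828 = 0.1997 → 0.20
d₂ = d₁ − σ√T = 0.1997 − 0.2828 = -0.0832 → -0.08
exp(−rT) = exp(−0.054·0.5) = 0.9734
C = 378·N(0.20) − 382·0.9734·N(-0.08) = 378·0.5793 − 382·0.9734·0.4681 = 218.9754 − 174.0577 = 44.9177

€44.92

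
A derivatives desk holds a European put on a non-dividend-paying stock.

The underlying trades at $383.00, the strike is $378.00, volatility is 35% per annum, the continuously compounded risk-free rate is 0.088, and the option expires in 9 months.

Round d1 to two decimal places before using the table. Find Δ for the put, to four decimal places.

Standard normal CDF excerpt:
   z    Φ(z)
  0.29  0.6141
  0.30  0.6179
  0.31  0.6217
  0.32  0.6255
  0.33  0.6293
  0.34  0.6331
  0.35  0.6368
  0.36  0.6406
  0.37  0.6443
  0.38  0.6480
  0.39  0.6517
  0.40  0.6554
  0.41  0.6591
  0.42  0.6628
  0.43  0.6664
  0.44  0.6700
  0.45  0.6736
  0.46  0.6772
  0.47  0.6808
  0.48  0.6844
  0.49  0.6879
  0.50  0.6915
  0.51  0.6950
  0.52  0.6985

-0.3409

σ√T = 0.35·√0.75 = 0.3031
d₁ = [ln(383/378) + (0.088 + 0.35²/2)·0.75] / 0.3031 = [0.0131 + 0.1119] / 0.3031 = 0.4127 ≈ 0.41
N(d₁) = N(0.41) = 0.6591
Δ_put = N(d₁) − 1 = 0.6591 − 1 = -0.3409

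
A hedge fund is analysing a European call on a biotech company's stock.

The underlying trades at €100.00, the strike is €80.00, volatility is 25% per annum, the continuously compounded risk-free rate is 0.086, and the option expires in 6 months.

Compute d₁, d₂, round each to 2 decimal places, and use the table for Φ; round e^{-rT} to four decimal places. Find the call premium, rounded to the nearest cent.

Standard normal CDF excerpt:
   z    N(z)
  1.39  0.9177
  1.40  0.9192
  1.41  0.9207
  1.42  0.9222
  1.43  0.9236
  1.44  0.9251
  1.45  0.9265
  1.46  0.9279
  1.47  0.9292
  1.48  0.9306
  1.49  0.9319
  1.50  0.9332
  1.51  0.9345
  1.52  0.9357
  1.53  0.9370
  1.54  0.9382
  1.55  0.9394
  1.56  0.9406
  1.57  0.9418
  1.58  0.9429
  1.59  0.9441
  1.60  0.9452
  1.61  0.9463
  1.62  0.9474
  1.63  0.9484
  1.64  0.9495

T = 0.5;  σ√T = 0.1768
d₁ = [ln(100/80) + (0.086 + ½·0.25²)·0.5] / (σ√T) = (0.2231 + 0.0586) / 0.1768 = 1.5939 ≈ 1.59
d₂ = 1.5939 − 0.1768 = 1.4171 ≈ 1.42
e^(−rT) = e^(−0.086·0.5) = 0.9579
N(d₁) = N(1.59) = 0.9441;  N(d₂) = N(1.42) = 0.9222
C = 100·0.9441 − 80·0.9579·0.9222 = 94.4100 − 70.6700 = 23.7400

€23.74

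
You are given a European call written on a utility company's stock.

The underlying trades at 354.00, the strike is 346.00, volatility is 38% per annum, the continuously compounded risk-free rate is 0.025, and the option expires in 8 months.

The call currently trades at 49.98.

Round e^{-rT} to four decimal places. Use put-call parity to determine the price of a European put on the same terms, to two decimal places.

e^(−rT) = e^(−0.025·0.6667) = 0.9835
Put-call parity: C − P = S − K·e^(−rT) = 354 − 346·0.9835 = 354 − 340.2910 = 13.7090
P = C − (C − P) = 49.98 − (13.7090) = 36.2710

36.27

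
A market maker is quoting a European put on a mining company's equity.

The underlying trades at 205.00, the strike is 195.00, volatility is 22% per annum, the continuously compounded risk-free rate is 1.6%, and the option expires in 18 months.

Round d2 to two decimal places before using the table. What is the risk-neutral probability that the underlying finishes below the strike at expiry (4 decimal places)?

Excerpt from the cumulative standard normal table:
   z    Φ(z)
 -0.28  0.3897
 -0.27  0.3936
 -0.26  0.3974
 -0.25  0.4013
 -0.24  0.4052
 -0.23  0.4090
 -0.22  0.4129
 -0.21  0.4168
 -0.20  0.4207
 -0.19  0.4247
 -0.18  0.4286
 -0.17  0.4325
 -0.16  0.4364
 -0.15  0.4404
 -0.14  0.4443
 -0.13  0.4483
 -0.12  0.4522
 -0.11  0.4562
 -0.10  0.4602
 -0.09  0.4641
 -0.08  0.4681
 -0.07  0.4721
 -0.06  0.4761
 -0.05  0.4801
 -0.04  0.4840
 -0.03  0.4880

0.4443

σ√T = 0.22 × 1.2247 = 0.2694
d₁ = [ln(205/195) + (0.016 + 0.22²/2)·1.5] / 0.2694 = [0.0500 + 0.0603] / 0.2694 = 0.4094 which rounds to 0.41
d₂ = d₁ − σ√T = 0.4094 − 0.2694 = 0.1400 which rounds to 0.14
Risk-neutral Pr[S_T < K] = N(−d₂) = N(-0.14) = 0.4443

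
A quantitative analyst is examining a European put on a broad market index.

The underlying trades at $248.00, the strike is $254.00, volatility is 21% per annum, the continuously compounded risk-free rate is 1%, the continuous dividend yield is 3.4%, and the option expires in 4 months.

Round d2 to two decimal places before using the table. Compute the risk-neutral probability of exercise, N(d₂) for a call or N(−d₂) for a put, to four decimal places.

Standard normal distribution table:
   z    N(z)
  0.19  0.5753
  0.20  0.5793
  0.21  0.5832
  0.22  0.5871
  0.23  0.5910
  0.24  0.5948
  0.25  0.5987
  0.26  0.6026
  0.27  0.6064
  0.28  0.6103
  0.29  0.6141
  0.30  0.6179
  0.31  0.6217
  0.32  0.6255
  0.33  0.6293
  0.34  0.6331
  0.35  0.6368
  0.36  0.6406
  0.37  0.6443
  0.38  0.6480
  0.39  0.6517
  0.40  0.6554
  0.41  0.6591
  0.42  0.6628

σ√T = 0.21·√0.3333 = 0.1212
ln(S/K) + (r − q + σ²/2)T = ln(248/254) + (0.01 − 0.034 + 0.21²/2)·0.3333 = -0.0239 − 0.0007 = -0.0246
d₁ = -0.0246 / 0.1212 = -0.2025 ≈ -0.20
d₂ = d₁ − σ√T = -0.2025 − 0.1212 = -0.3238 ≈ -0.32
Pr(exercise) under Q = N(−d₂) = N(0.32) = 0.6255

0.6255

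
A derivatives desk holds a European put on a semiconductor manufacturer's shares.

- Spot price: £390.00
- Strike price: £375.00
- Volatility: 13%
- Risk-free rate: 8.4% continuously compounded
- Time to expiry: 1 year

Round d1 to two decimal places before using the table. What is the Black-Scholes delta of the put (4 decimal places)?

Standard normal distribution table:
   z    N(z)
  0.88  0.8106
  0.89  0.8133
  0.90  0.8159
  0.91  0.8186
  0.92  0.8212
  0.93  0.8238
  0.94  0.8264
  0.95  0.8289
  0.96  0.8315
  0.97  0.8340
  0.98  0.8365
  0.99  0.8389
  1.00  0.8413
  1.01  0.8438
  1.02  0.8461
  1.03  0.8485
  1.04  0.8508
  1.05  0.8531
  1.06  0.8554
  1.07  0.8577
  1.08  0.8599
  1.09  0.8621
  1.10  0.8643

T = 1;  σ√T = 0.1300
d₁ = [ln(390/375) + (0.084 + ½·0.13²)·1] / (σ√T) = (0.0392 + 0.0925) / 0.1300 = 1.0129 → 1.01
N(d₁) = N(1.01) = 0.8438
Δ_put = N(d₁) − 1 = 0.8438 − 1 = -0.1562

-0.1562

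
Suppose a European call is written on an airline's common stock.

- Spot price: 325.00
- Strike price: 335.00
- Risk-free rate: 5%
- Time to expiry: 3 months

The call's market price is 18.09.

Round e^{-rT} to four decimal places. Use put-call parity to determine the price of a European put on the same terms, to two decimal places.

e^(−rT) = e^(−0.05·0.25) = 0.9876
Put-call parity: C − P = S − K·e^(−rT) = 325 − 335·0.9876 = 325 − 330.8460 = -5.8460
P = C − (C − P) = 18.09 − (-5.8460) = 23.9360

23.94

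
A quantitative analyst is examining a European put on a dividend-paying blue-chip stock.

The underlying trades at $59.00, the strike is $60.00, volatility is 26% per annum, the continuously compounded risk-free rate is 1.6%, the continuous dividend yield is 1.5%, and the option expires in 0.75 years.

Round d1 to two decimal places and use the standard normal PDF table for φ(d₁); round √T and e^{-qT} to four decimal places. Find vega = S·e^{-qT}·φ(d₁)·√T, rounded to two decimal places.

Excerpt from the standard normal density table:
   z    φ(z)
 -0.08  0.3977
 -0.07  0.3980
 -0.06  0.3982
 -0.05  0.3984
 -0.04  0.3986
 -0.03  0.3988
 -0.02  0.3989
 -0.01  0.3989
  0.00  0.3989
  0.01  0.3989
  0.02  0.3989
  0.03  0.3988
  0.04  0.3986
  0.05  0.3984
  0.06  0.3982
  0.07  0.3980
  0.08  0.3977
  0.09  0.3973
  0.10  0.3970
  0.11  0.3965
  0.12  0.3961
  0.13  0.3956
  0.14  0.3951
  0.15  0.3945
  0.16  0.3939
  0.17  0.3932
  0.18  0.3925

20.14

σ√T = 0.26·√0.75 = 0.2252
d₁ = [ln(59/60) + (0.016 − 0.015 + 0.26²/2)·0.75] / 0.2252 = [-0.0168 + 0.0261] / 0.2252 = 0.0413 → 0.04
√T = √0.75 = 0.8660
φ(d₁) = φ(0.04) = 0.3986
e^(−qT) = e^(−0.015·0.75) = 0.9888
vega = S·e^(−qT)·φ(d₁)·√T = 59·0.9888·0.3986·0.8660 = 20.1380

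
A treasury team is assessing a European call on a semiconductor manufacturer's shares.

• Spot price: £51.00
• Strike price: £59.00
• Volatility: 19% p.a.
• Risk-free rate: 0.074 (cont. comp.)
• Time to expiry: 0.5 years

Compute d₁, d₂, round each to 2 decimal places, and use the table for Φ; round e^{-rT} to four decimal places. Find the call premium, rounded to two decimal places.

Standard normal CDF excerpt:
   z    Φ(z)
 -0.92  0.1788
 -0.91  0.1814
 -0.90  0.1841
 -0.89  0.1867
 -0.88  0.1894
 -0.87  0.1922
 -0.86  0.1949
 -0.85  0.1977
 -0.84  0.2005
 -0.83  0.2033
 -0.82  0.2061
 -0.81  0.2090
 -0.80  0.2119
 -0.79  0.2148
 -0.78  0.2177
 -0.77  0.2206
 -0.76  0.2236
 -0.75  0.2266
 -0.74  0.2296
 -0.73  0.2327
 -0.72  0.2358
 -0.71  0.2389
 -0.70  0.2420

£0.94

σ√T = 0.19·√0.5 = 0.1344
d₁ = [ln(51/59) + (0.074 + ½·0.19²)·0.5] / (σ√T) = (-0.1457 + 0.0460) / 0.1344 = -0.7420 ≈ -0.74
d₂ = -0.7420 − 0.1344 = -0.8763 ≈ -0.88
e^(−rT) = e^(−0.074·0.5) = 0.9637
N(d₁) = N(-0.74) = 0.2296;  N(d₂) = N(-0.88) = 0.1894
C = 51·0.2296 − 59·0.9637·0.1894 = 11.7096 − 10.7690 = 0.9406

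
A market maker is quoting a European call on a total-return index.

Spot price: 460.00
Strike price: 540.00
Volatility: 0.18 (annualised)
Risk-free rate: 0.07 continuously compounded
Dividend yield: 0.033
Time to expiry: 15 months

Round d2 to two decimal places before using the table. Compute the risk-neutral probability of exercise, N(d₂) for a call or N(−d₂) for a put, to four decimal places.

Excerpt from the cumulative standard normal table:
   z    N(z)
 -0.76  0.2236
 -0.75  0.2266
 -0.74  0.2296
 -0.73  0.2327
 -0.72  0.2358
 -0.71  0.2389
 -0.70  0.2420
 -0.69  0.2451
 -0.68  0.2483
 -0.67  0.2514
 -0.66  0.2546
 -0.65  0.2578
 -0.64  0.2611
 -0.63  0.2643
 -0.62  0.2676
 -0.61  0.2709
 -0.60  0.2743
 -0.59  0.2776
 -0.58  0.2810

0.2514

σ√T = 0.18·√1.25 = 0.2012
d₁ = [ln(460/540) + (0.07 − 0.033 + 0.18²/2)·1.25] / 0.2012 = [-0.1603 + 0.0665] / 0.2012 = -0.4663 which rounds to -0.47
d₂ = d₁ − σ√T = -0.4663 − 0.2012 = -0.6676 which rounds to -0.67
Risk-neutral Pr[S_T > K] = N(d₂) = N(-0.67) = 0.2514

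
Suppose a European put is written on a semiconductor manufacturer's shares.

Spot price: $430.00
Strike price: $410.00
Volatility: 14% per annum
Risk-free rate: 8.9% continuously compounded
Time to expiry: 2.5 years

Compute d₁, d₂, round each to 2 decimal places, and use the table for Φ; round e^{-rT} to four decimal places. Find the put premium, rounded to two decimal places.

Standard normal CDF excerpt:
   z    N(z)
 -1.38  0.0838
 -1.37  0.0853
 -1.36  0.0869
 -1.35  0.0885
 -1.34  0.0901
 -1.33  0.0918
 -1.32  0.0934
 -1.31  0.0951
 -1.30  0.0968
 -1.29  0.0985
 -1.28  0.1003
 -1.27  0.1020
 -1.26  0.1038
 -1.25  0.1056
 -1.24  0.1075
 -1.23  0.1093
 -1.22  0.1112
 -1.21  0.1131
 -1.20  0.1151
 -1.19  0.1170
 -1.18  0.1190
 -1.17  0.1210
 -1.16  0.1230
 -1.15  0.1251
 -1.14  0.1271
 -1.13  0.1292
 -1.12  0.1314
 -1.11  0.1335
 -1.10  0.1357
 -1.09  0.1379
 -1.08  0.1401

σ√T = 0.14·√2.5 = 0.2214
d₁ = [ln(430/410) + (0.089 + ½·0.14²)·2.5] / (σ√T) = (0.0476 + 0.2470) / 0.2214 = 1.3310 → 1.33
d₂ = 1.3310 − 0.2214 = 1.1096 → 1.11
e^(−rT) = e^(−0.089·2.5) = 0.8005
P = 410·0.8005·N(-1.11) − 430·N(-1.33) = 410·0.8005·0.1335 − 430·0.0918 = 43.8154 − 39.4740 = 4.3414

$4.34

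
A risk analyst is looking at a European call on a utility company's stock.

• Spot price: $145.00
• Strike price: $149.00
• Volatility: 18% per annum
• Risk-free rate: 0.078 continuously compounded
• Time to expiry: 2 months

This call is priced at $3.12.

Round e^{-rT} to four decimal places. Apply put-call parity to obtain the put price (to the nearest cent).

$5.20

exp(−rT) = exp(−0.078·0.1667) = 0.9871
Put-call parity: C − P = S − K·e^(−rT) = 145 − 149·0.9871 = 145 − 147.0779 = -2.0779
P = C − (C − P) = 3.12 − (-2.0779) = 5.1979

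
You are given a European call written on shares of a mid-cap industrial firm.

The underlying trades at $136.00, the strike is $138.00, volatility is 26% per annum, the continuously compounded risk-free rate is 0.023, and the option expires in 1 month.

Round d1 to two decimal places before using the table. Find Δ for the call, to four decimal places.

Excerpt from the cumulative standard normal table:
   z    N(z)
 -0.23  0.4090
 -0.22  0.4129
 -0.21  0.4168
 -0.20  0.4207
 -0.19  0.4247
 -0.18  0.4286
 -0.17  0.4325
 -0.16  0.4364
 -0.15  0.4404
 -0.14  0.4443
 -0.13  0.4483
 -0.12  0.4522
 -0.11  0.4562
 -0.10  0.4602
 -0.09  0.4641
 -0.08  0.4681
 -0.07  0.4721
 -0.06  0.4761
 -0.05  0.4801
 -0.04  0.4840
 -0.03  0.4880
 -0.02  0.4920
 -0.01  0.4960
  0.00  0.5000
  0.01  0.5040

0.4483

σ√T = 0.26 × 0.2887 = 0.0751
d₁ = [ln(136/138) + (0.023 + 0.26²/2)·0.08333] / 0.0751 = [-0.0146 + 0.0047] / 0.0751 = -0.1314 which rounds to -0.13
N(d₁) = N(-0.13) = 0.4483
Δ_call = N(d₁) = 0.4483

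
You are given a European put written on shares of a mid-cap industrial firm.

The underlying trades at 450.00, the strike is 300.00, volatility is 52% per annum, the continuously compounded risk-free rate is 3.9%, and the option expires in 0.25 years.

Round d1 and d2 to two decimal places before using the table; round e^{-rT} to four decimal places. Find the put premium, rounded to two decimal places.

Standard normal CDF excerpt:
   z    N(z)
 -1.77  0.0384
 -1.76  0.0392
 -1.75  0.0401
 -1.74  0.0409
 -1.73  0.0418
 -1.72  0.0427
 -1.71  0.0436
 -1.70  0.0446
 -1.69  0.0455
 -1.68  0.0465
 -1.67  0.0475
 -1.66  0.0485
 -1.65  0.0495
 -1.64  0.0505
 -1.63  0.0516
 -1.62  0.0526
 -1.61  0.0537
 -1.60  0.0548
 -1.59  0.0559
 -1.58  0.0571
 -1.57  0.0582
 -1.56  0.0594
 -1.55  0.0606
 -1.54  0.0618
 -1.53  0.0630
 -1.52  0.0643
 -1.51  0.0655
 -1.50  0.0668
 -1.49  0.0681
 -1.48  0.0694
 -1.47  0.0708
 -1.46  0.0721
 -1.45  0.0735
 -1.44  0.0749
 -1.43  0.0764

σ√T = 0.52·√0.25 = 0.2600
ln(S/K) + (r + σ²/2)T = ln(450/300) + (0.039 + 0.52²/2)·0.25 = 0.4055 + 0.0436 = 0.4490
d₁ = 0.4490 / 0.2600 = 1.7270 → 1.73
d₂ = d₁ − σ√T = 1.7270 − 0.2600 = 1.4670 → 1.47
exp(−rT) = exp(−0.039·0.25) = 0.9903
N(−d₂) = N(-1.47) = 0.0708;  N(−d₁) = N(-1.73) = 0.0418
P = 300·0.9903·0.0708 − 450·0.0418 = 21.0340 − 18.8100 = 2.2240

2.22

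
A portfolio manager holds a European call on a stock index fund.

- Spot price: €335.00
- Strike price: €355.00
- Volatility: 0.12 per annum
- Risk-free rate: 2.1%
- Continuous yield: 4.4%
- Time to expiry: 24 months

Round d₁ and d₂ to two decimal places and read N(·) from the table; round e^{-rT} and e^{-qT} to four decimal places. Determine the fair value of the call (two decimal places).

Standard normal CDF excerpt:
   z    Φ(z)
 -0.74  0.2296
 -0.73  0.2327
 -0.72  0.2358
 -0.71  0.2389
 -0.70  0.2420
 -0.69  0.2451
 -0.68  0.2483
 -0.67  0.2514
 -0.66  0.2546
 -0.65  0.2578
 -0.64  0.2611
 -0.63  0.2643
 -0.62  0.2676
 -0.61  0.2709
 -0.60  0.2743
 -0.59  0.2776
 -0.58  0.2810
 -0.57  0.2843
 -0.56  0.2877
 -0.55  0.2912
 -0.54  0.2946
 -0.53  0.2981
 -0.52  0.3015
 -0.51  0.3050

T = 2;  σ√T = 0.1697
d₁ = [ln(335/355) + (0.021 − 0.044 + 0.12²/2)·2] / 0.1697 = [-0.0580 − 0.0316] / 0.1697 = -0.5279 → -0.53
d₂ = d₁ − σ√T = -0.5279 − 0.1697 = -0.6976 → -0.70
exp(−qT) = exp(−0.044·2) = 0.9158;  exp(−rT) = exp(−0.021·2) = 0.9589
C = 335·0.9158·N(-0.53) − 355·0.9589·N(-0.70) = 335·0.9158·0.2981 − 355·0.9589·0.2420 = 91.4550 − 82.3791 = 9.0759

€9.08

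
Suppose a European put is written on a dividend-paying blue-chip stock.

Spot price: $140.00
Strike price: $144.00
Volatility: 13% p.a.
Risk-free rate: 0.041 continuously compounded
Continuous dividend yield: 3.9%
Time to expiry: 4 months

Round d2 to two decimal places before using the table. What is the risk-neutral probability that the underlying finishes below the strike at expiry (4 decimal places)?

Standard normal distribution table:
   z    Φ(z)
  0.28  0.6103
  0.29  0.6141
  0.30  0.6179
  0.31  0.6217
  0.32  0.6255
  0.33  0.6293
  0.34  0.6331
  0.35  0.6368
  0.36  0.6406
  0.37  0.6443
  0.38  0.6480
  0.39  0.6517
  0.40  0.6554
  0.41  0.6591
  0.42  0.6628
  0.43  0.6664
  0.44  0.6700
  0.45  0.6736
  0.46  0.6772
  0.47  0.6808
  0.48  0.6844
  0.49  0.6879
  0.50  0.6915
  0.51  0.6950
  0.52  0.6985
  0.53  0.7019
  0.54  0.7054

σ√T = 0.13·√0.3333 = 0.0751
ln(S/K) + (r − q + σ²/2)T = ln(140/144) + (0.041 − 0.039 + 0.13²/2)·0.3333 = -0.0282 + 0.0035 = -0.0247
d₁ = -0.0247 / 0.0751 = -0.3289 ⇒ -0.33
d₂ = d₁ − σ√T = -0.3289 − 0.0751 = -0.4040 ⇒ -0.40
Pr(exercise) under Q = N(−d₂) = N(0.40) = 0.6554

0.6554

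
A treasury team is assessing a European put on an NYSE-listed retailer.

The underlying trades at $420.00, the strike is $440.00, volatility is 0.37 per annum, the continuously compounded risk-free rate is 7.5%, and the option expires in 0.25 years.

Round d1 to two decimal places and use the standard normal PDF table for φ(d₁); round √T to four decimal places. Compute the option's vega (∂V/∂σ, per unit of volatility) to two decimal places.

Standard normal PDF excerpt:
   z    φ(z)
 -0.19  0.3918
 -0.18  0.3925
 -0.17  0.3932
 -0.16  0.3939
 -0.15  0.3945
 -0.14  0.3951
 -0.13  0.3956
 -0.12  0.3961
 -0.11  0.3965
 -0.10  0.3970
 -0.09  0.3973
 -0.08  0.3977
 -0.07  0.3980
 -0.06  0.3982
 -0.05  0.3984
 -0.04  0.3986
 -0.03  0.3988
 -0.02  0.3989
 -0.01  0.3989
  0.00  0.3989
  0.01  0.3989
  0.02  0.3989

σ√T = 0.37·√0.25 = 0.1850
d₁ = [ln(420/440) + (0.075 + ½·0.37²)·0.25] / (σ√T) = (-0.0465 + 0.0359) / 0.1850 = -0.0576 which rounds to -0.06
√T = √0.25 = 0.5000
φ(d₁) = φ(-0.06) = 0.3982
vega = S·φ(d₁)·√T = 420·0.3982·0.5000 = 83.6220
(Call and put vega coincide under Black-Scholes.)

83.62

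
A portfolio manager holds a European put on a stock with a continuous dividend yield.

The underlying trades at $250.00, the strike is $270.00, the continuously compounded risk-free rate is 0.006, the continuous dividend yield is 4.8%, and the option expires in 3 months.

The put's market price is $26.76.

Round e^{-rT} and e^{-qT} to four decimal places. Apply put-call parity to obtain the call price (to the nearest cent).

$4.19

exp(−qT) = exp(−0.048·0.25) = 0.9881;  exp(−rT) = exp(−0.006·0.25) = 0.9985
Put-call parity: C − P = S·e^(−qT) − K·e^(−rT) = 250·0.9881 − 270·0.9985 = 247.0250 − 269.5950 = -22.5700
C = P + (C − P) = 26.76 + (-22.5700) = 4.1900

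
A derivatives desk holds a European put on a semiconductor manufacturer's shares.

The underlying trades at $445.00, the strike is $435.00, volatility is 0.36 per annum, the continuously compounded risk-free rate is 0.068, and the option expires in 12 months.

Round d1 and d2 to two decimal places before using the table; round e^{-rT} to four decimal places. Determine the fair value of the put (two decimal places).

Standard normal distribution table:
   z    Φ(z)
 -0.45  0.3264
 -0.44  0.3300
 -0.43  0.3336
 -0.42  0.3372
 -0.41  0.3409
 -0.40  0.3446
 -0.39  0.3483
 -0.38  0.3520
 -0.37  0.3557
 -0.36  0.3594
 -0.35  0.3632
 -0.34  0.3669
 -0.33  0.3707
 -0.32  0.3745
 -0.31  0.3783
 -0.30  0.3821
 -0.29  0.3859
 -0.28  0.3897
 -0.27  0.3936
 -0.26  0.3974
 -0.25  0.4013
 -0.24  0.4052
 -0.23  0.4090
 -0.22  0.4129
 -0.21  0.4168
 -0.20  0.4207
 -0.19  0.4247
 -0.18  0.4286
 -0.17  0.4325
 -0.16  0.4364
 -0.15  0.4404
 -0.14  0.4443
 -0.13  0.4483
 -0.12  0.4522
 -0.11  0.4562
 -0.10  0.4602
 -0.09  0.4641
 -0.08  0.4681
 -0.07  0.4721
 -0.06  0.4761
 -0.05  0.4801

$43.42

T = 1;  σ√T = 0.3600
d₁ = [ln(445/435) + (0.068 + ½·0.36²)·1] / (σ√T) = (0.0227 + 0.1328) / 0.3600 = 0.4320 which rounds to 0.43
d₂ = 0.4320 − 0.3600 = 0.0720 which rounds to 0.07
e^(−rT) = e^(−0.068·1) = 0.9343
P = 435·0.9343·N(-0.07) − 445·N(-0.43) = 435·0.9343·0.4721 − 445·0.3336 = 191.8711 − 148.4520 = 43.4191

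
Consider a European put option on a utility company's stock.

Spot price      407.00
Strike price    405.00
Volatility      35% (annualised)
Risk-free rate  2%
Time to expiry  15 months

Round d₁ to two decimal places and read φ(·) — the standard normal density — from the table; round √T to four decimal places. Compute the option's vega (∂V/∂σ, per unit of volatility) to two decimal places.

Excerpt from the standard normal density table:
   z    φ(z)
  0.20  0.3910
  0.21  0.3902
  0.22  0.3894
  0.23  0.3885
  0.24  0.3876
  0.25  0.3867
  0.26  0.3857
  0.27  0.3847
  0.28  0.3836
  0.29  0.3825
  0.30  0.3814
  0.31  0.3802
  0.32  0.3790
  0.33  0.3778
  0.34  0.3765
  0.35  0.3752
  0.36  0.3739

σ√T = 0.35·√1.25 = 0.3913
ln(S/K) + (r + σ²/2)T = ln(407/405) + (0.02 + 0.35²/2)·1.25 = 0.0049 + 0.1016 = 0.1065
d₁ = 0.1065 / 0.3913 = 0.2721 ⇒ 0.27
√T = √1.25 = 1.1180
φ(d₁) = φ(0.27) = 0.3847
vega = S·φ(d₁)·√T = 407·0.3847·1.1180 = 175.0485

175.05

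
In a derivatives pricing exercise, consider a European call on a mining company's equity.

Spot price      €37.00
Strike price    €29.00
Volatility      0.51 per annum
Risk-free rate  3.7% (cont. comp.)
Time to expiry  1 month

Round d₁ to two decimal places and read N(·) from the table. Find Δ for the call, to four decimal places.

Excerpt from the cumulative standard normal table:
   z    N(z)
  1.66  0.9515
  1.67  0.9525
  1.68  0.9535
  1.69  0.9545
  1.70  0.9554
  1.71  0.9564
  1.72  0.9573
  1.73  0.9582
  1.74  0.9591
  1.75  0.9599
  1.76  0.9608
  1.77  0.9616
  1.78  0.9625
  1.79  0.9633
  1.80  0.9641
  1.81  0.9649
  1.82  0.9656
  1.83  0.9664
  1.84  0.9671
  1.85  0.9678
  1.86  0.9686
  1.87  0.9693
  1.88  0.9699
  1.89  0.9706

0.9599

σ√T = 0.51·√0.08333 = 0.1472
d₁ = [ln(37/29) + (0.037 + ½·0.51²)·0.08333] / (σ√T) = (0.2436 + 0.0139) / 0.1472 = 1.7493 → 1.75
N(d₁) = N(1.75) = 0.9599
Δ_call = N(d₁) = 0.9599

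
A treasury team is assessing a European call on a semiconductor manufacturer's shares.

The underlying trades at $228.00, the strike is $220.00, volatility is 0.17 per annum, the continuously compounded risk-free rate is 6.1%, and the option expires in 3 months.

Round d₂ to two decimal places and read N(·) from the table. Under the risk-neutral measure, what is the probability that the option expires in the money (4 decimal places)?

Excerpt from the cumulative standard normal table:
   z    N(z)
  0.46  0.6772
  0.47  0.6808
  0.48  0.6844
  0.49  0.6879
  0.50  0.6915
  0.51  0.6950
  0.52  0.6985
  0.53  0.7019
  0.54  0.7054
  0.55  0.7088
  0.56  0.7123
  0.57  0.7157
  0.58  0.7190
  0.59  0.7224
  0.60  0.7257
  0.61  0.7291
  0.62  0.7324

σ√T = 0.17 × 0.5000 = 0.0850
d₁ = [ln(228/220) + (0.061 + 0.17²/2)·0.25] / 0.0850 = [0.0357 + 0.0189] / 0.0850 = 0.6421 → 0.64
d₂ = d₁ − σ√T = 0.6421 − 0.0850 = 0.5571 → 0.56
Risk-neutral Pr[S_T > K] = N(d₂) = N(0.56) = 0.7123

0.7123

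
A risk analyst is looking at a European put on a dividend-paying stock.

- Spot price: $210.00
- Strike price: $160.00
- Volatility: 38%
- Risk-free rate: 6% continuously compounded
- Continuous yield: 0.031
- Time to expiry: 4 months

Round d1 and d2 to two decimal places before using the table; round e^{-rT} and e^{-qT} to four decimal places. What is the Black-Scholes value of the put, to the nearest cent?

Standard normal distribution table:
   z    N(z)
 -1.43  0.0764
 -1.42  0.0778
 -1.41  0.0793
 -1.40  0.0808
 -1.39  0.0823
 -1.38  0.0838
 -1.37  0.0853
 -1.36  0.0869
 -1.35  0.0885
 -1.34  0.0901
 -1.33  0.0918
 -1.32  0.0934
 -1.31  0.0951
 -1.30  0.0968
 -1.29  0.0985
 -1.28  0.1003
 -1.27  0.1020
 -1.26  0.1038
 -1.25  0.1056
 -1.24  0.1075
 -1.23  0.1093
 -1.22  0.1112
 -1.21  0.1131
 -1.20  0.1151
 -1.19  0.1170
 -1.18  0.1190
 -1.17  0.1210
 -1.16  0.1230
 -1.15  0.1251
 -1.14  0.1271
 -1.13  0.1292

σ√T = 0.38·√0.3333 = 0.2194
d₁ = [ln(210/160) + (0.06 − 0.031 + 0.38²/2)·0.3333] / 0.2194 = [0.2719 + 0.0337] / 0.2194 = 1.3932 which rounds to 1.39
d₂ = d₁ − σ√T = 1.3932 − 0.2194 = 1.1738 which rounds to 1.17
exp(−qT) = exp(−0.031·0.3333) = 0.9897;  exp(−rT) = exp(−0.06·0.3333) = 0.9802
P = 160·0.9802·N(-1.17) − 210·0.9897·N(-1.39) = 160·0.9802·0.1210 − 210·0.9897·0.0823 = 18.9767 − 17.1050 = 1.8717

$1.87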